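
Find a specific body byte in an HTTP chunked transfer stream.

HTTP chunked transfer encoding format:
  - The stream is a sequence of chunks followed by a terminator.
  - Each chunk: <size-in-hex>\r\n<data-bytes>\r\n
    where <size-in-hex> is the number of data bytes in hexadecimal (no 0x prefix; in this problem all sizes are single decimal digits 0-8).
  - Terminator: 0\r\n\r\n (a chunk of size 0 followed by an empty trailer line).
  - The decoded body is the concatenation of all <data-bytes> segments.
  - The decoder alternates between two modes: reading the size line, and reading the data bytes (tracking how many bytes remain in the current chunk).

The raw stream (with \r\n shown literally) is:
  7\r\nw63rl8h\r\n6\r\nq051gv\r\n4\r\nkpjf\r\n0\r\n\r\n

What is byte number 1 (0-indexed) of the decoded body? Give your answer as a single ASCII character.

Chunk 1: stream[0..1]='7' size=0x7=7, data at stream[3..10]='w63rl8h' -> body[0..7], body so far='w63rl8h'
Chunk 2: stream[12..13]='6' size=0x6=6, data at stream[15..21]='q051gv' -> body[7..13], body so far='w63rl8hq051gv'
Chunk 3: stream[23..24]='4' size=0x4=4, data at stream[26..30]='kpjf' -> body[13..17], body so far='w63rl8hq051gvkpjf'
Chunk 4: stream[32..33]='0' size=0 (terminator). Final body='w63rl8hq051gvkpjf' (17 bytes)
Body byte 1 = '6'

Answer: 6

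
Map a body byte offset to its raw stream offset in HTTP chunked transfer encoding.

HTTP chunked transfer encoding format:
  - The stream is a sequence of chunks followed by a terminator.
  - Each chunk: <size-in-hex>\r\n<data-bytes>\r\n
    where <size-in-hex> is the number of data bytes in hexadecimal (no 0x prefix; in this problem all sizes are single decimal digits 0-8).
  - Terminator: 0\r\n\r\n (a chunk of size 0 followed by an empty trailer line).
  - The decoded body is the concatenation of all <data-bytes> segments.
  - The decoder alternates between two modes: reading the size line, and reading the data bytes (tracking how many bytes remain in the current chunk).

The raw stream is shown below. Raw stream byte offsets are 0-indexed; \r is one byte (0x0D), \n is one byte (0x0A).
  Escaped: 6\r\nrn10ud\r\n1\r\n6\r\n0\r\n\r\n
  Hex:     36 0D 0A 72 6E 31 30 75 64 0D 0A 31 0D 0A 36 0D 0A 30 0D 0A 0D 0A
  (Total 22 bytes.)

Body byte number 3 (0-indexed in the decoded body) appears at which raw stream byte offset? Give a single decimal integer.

Chunk 1: stream[0..1]='6' size=0x6=6, data at stream[3..9]='rn10ud' -> body[0..6], body so far='rn10ud'
Chunk 2: stream[11..12]='1' size=0x1=1, data at stream[14..15]='6' -> body[6..7], body so far='rn10ud6'
Chunk 3: stream[17..18]='0' size=0 (terminator). Final body='rn10ud6' (7 bytes)
Body byte 3 at stream offset 6

Answer: 6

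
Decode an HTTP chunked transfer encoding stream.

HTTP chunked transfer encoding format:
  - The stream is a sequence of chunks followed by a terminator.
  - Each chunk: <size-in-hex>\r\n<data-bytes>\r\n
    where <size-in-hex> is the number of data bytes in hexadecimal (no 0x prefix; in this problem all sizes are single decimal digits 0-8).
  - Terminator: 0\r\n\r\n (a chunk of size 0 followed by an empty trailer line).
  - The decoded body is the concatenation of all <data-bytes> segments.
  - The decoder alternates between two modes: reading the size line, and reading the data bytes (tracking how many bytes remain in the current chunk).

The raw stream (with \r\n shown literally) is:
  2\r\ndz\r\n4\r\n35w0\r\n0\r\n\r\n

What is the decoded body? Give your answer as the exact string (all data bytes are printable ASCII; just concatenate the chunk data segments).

Chunk 1: stream[0..1]='2' size=0x2=2, data at stream[3..5]='dz' -> body[0..2], body so far='dz'
Chunk 2: stream[7..8]='4' size=0x4=4, data at stream[10..14]='35w0' -> body[2..6], body so far='dz35w0'
Chunk 3: stream[16..17]='0' size=0 (terminator). Final body='dz35w0' (6 bytes)

Answer: dz35w0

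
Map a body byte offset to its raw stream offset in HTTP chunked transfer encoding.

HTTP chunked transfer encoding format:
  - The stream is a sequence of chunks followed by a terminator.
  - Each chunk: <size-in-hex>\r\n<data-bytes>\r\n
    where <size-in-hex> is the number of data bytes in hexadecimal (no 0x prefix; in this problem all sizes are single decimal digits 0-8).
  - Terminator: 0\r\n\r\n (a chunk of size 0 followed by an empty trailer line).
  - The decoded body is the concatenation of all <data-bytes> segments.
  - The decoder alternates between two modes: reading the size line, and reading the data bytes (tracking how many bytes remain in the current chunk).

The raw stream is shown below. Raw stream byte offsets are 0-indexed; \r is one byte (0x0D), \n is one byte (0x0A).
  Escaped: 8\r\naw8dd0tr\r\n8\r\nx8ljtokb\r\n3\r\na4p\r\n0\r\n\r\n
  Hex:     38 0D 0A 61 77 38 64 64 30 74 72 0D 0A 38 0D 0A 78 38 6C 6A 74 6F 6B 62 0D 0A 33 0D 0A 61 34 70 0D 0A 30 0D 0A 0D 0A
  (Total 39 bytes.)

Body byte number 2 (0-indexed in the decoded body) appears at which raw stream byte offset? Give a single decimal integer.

Answer: 5

Derivation:
Chunk 1: stream[0..1]='8' size=0x8=8, data at stream[3..11]='aw8dd0tr' -> body[0..8], body so far='aw8dd0tr'
Chunk 2: stream[13..14]='8' size=0x8=8, data at stream[16..24]='x8ljtokb' -> body[8..16], body so far='aw8dd0trx8ljtokb'
Chunk 3: stream[26..27]='3' size=0x3=3, data at stream[29..32]='a4p' -> body[16..19], body so far='aw8dd0trx8ljtokba4p'
Chunk 4: stream[34..35]='0' size=0 (terminator). Final body='aw8dd0trx8ljtokba4p' (19 bytes)
Body byte 2 at stream offset 5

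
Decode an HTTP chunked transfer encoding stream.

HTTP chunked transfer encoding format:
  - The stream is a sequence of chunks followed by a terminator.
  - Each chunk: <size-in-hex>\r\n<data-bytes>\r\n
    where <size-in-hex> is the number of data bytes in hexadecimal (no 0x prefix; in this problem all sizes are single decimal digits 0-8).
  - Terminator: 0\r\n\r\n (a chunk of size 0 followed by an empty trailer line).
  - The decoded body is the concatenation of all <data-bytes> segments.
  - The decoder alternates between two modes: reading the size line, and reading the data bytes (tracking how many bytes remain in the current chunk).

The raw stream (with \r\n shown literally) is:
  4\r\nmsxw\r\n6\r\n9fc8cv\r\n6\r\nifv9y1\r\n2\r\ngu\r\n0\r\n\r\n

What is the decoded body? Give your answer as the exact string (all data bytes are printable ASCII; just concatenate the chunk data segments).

Chunk 1: stream[0..1]='4' size=0x4=4, data at stream[3..7]='msxw' -> body[0..4], body so far='msxw'
Chunk 2: stream[9..10]='6' size=0x6=6, data at stream[12..18]='9fc8cv' -> body[4..10], body so far='msxw9fc8cv'
Chunk 3: stream[20..21]='6' size=0x6=6, data at stream[23..29]='ifv9y1' -> body[10..16], body so far='msxw9fc8cvifv9y1'
Chunk 4: stream[31..32]='2' size=0x2=2, data at stream[34..36]='gu' -> body[16..18], body so far='msxw9fc8cvifv9y1gu'
Chunk 5: stream[38..39]='0' size=0 (terminator). Final body='msxw9fc8cvifv9y1gu' (18 bytes)

Answer: msxw9fc8cvifv9y1gu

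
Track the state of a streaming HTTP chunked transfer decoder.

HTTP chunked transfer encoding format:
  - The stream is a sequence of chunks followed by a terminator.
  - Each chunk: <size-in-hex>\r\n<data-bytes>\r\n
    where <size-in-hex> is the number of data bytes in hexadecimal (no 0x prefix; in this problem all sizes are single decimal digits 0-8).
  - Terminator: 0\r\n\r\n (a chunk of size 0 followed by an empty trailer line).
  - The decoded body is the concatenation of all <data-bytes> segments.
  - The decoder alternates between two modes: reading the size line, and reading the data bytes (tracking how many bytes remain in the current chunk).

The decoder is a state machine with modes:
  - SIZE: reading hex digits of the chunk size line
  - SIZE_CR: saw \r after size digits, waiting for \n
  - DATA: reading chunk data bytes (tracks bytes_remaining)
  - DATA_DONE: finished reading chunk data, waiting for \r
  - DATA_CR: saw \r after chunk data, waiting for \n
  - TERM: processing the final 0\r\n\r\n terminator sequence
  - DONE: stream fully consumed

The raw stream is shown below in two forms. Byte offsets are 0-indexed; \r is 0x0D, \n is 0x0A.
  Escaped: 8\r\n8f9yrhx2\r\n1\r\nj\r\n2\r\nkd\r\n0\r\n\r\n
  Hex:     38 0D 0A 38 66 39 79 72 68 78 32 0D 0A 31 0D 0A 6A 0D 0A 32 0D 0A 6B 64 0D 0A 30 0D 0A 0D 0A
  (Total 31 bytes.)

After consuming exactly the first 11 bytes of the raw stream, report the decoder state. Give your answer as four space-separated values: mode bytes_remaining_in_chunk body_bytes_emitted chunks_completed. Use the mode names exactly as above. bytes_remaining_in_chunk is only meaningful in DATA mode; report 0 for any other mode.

Byte 0 = '8': mode=SIZE remaining=0 emitted=0 chunks_done=0
Byte 1 = 0x0D: mode=SIZE_CR remaining=0 emitted=0 chunks_done=0
Byte 2 = 0x0A: mode=DATA remaining=8 emitted=0 chunks_done=0
Byte 3 = '8': mode=DATA remaining=7 emitted=1 chunks_done=0
Byte 4 = 'f': mode=DATA remaining=6 emitted=2 chunks_done=0
Byte 5 = '9': mode=DATA remaining=5 emitted=3 chunks_done=0
Byte 6 = 'y': mode=DATA remaining=4 emitted=4 chunks_done=0
Byte 7 = 'r': mode=DATA remaining=3 emitted=5 chunks_done=0
Byte 8 = 'h': mode=DATA remaining=2 emitted=6 chunks_done=0
Byte 9 = 'x': mode=DATA remaining=1 emitted=7 chunks_done=0
Byte 10 = '2': mode=DATA_DONE remaining=0 emitted=8 chunks_done=0

Answer: DATA_DONE 0 8 0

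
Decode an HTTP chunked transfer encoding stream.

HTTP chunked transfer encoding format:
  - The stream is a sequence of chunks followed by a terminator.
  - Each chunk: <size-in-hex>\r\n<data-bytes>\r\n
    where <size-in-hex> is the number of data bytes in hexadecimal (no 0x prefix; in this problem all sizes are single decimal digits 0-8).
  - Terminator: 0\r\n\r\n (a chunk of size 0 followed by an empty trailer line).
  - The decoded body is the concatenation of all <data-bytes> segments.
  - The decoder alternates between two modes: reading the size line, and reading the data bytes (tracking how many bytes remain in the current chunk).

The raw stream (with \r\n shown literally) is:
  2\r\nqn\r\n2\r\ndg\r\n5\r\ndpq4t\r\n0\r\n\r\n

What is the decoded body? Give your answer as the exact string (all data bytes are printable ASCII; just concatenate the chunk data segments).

Chunk 1: stream[0..1]='2' size=0x2=2, data at stream[3..5]='qn' -> body[0..2], body so far='qn'
Chunk 2: stream[7..8]='2' size=0x2=2, data at stream[10..12]='dg' -> body[2..4], body so far='qndg'
Chunk 3: stream[14..15]='5' size=0x5=5, data at stream[17..22]='dpq4t' -> body[4..9], body so far='qndgdpq4t'
Chunk 4: stream[24..25]='0' size=0 (terminator). Final body='qndgdpq4t' (9 bytes)

Answer: qndgdpq4t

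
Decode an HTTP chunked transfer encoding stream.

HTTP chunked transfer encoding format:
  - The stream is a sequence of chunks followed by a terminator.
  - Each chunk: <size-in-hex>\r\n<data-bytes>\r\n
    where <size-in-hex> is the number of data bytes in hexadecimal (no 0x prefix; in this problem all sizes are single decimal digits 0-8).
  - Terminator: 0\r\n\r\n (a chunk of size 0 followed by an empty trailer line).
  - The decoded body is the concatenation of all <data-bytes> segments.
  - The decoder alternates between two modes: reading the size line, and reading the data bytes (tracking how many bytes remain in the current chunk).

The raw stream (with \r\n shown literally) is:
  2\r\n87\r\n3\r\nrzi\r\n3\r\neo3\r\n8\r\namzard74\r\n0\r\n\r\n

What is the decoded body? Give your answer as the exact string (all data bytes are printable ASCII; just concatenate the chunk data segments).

Chunk 1: stream[0..1]='2' size=0x2=2, data at stream[3..5]='87' -> body[0..2], body so far='87'
Chunk 2: stream[7..8]='3' size=0x3=3, data at stream[10..13]='rzi' -> body[2..5], body so far='87rzi'
Chunk 3: stream[15..16]='3' size=0x3=3, data at stream[18..21]='eo3' -> body[5..8], body so far='87rzieo3'
Chunk 4: stream[23..24]='8' size=0x8=8, data at stream[26..34]='amzard74' -> body[8..16], body so far='87rzieo3amzard74'
Chunk 5: stream[36..37]='0' size=0 (terminator). Final body='87rzieo3amzard74' (16 bytes)

Answer: 87rzieo3amzard74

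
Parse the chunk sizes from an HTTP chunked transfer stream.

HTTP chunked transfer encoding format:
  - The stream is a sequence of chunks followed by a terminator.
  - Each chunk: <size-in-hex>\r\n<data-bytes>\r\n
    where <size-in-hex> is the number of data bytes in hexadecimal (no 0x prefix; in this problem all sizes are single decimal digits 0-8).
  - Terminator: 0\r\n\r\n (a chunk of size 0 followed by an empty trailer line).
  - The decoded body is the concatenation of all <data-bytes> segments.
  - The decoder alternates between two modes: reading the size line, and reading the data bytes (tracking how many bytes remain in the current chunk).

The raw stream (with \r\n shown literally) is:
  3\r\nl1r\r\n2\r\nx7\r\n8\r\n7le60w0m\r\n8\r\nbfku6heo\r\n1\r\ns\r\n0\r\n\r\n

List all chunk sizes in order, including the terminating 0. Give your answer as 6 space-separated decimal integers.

Answer: 3 2 8 8 1 0

Derivation:
Chunk 1: stream[0..1]='3' size=0x3=3, data at stream[3..6]='l1r' -> body[0..3], body so far='l1r'
Chunk 2: stream[8..9]='2' size=0x2=2, data at stream[11..13]='x7' -> body[3..5], body so far='l1rx7'
Chunk 3: stream[15..16]='8' size=0x8=8, data at stream[18..26]='7le60w0m' -> body[5..13], body so far='l1rx77le60w0m'
Chunk 4: stream[28..29]='8' size=0x8=8, data at stream[31..39]='bfku6heo' -> body[13..21], body so far='l1rx77le60w0mbfku6heo'
Chunk 5: stream[41..42]='1' size=0x1=1, data at stream[44..45]='s' -> body[21..22], body so far='l1rx77le60w0mbfku6heos'
Chunk 6: stream[47..48]='0' size=0 (terminator). Final body='l1rx77le60w0mbfku6heos' (22 bytes)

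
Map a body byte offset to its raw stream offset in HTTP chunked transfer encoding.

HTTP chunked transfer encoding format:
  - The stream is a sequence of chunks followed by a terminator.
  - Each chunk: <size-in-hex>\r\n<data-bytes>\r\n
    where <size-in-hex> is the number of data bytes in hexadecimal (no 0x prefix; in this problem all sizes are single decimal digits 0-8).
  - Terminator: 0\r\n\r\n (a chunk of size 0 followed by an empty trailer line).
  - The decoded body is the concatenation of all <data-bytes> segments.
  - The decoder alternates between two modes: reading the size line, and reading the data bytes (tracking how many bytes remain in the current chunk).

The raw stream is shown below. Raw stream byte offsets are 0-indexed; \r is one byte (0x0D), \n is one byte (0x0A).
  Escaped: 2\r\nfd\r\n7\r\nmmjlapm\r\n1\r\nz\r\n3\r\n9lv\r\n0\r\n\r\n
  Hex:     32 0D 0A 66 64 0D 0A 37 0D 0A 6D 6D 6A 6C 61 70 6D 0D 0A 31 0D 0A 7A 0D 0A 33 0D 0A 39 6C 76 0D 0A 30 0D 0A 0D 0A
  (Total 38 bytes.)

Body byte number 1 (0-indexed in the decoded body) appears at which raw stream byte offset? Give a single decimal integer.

Chunk 1: stream[0..1]='2' size=0x2=2, data at stream[3..5]='fd' -> body[0..2], body so far='fd'
Chunk 2: stream[7..8]='7' size=0x7=7, data at stream[10..17]='mmjlapm' -> body[2..9], body so far='fdmmjlapm'
Chunk 3: stream[19..20]='1' size=0x1=1, data at stream[22..23]='z' -> body[9..10], body so far='fdmmjlapmz'
Chunk 4: stream[25..26]='3' size=0x3=3, data at stream[28..31]='9lv' -> body[10..13], body so far='fdmmjlapmz9lv'
Chunk 5: stream[33..34]='0' size=0 (terminator). Final body='fdmmjlapmz9lv' (13 bytes)
Body byte 1 at stream offset 4

Answer: 4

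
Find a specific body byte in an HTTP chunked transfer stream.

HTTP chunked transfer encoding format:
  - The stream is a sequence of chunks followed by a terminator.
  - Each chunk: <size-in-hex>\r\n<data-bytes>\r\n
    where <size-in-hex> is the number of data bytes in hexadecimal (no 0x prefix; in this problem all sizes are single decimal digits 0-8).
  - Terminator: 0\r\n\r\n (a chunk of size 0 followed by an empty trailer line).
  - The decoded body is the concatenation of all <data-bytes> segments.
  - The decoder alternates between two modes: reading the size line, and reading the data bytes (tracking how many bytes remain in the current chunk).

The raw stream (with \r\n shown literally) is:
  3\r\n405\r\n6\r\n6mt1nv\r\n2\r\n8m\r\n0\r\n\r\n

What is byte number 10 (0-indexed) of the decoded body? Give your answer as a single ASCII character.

Chunk 1: stream[0..1]='3' size=0x3=3, data at stream[3..6]='405' -> body[0..3], body so far='405'
Chunk 2: stream[8..9]='6' size=0x6=6, data at stream[11..17]='6mt1nv' -> body[3..9], body so far='4056mt1nv'
Chunk 3: stream[19..20]='2' size=0x2=2, data at stream[22..24]='8m' -> body[9..11], body so far='4056mt1nv8m'
Chunk 4: stream[26..27]='0' size=0 (terminator). Final body='4056mt1nv8m' (11 bytes)
Body byte 10 = 'm'

Answer: m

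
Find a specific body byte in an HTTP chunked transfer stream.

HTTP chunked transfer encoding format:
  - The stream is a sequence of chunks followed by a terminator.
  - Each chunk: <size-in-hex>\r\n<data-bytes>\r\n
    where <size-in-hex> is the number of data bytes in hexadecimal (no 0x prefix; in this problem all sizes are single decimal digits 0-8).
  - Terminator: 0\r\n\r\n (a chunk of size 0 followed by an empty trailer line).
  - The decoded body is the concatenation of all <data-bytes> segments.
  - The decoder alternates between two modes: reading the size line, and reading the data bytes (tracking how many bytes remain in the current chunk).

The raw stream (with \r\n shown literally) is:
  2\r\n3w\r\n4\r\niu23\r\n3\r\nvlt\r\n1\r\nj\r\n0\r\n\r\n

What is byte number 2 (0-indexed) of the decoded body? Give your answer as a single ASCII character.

Chunk 1: stream[0..1]='2' size=0x2=2, data at stream[3..5]='3w' -> body[0..2], body so far='3w'
Chunk 2: stream[7..8]='4' size=0x4=4, data at stream[10..14]='iu23' -> body[2..6], body so far='3wiu23'
Chunk 3: stream[16..17]='3' size=0x3=3, data at stream[19..22]='vlt' -> body[6..9], body so far='3wiu23vlt'
Chunk 4: stream[24..25]='1' size=0x1=1, data at stream[27..28]='j' -> body[9..10], body so far='3wiu23vltj'
Chunk 5: stream[30..31]='0' size=0 (terminator). Final body='3wiu23vltj' (10 bytes)
Body byte 2 = 'i'

Answer: i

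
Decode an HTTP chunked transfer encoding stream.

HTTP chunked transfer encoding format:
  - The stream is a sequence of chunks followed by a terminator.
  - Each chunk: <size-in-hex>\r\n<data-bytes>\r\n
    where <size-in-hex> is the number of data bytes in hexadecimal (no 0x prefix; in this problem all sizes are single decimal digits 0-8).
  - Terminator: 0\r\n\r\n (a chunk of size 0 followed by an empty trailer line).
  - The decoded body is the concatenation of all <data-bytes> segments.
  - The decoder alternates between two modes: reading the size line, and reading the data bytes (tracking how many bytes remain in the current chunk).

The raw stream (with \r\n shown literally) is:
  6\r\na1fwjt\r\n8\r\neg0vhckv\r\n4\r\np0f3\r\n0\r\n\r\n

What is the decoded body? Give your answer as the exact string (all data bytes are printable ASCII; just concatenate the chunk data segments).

Answer: a1fwjteg0vhckvp0f3

Derivation:
Chunk 1: stream[0..1]='6' size=0x6=6, data at stream[3..9]='a1fwjt' -> body[0..6], body so far='a1fwjt'
Chunk 2: stream[11..12]='8' size=0x8=8, data at stream[14..22]='eg0vhckv' -> body[6..14], body so far='a1fwjteg0vhckv'
Chunk 3: stream[24..25]='4' size=0x4=4, data at stream[27..31]='p0f3' -> body[14..18], body so far='a1fwjteg0vhckvp0f3'
Chunk 4: stream[33..34]='0' size=0 (terminator). Final body='a1fwjteg0vhckvp0f3' (18 bytes)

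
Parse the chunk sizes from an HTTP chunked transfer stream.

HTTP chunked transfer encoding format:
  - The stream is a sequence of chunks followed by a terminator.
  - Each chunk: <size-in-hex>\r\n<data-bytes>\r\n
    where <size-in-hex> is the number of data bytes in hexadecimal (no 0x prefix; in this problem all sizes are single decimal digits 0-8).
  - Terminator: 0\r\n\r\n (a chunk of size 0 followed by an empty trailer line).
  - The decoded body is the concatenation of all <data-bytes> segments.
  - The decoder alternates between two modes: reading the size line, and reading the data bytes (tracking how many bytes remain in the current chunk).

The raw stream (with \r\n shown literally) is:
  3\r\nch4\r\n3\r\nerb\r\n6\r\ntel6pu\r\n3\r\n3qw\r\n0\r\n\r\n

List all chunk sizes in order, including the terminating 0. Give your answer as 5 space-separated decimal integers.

Chunk 1: stream[0..1]='3' size=0x3=3, data at stream[3..6]='ch4' -> body[0..3], body so far='ch4'
Chunk 2: stream[8..9]='3' size=0x3=3, data at stream[11..14]='erb' -> body[3..6], body so far='ch4erb'
Chunk 3: stream[16..17]='6' size=0x6=6, data at stream[19..25]='tel6pu' -> body[6..12], body so far='ch4erbtel6pu'
Chunk 4: stream[27..28]='3' size=0x3=3, data at stream[30..33]='3qw' -> body[12..15], body so far='ch4erbtel6pu3qw'
Chunk 5: stream[35..36]='0' size=0 (terminator). Final body='ch4erbtel6pu3qw' (15 bytes)

Answer: 3 3 6 3 0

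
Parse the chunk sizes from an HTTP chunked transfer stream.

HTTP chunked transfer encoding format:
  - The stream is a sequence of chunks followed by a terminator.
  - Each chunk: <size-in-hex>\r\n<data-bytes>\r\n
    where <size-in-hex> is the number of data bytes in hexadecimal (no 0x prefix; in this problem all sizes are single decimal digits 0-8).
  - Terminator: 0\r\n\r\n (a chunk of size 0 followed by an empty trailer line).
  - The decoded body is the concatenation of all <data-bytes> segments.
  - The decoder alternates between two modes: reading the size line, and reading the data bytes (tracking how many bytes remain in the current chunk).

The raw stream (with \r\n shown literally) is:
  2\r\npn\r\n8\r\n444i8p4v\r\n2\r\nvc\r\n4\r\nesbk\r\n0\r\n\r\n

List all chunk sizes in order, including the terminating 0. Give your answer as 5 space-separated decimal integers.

Answer: 2 8 2 4 0

Derivation:
Chunk 1: stream[0..1]='2' size=0x2=2, data at stream[3..5]='pn' -> body[0..2], body so far='pn'
Chunk 2: stream[7..8]='8' size=0x8=8, data at stream[10..18]='444i8p4v' -> body[2..10], body so far='pn444i8p4v'
Chunk 3: stream[20..21]='2' size=0x2=2, data at stream[23..25]='vc' -> body[10..12], body so far='pn444i8p4vvc'
Chunk 4: stream[27..28]='4' size=0x4=4, data at stream[30..34]='esbk' -> body[12..16], body so far='pn444i8p4vvcesbk'
Chunk 5: stream[36..37]='0' size=0 (terminator). Final body='pn444i8p4vvcesbk' (16 bytes)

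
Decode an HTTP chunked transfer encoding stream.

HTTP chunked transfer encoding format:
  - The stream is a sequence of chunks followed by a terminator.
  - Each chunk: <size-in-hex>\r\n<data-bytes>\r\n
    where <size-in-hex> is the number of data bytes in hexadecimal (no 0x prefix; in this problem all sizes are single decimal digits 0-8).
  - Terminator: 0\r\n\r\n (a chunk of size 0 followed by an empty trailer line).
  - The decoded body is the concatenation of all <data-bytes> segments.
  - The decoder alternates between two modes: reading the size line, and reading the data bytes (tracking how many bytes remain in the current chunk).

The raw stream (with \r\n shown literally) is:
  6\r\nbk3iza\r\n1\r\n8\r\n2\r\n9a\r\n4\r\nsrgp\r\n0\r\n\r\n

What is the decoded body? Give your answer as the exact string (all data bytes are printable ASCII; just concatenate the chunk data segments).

Answer: bk3iza89asrgp

Derivation:
Chunk 1: stream[0..1]='6' size=0x6=6, data at stream[3..9]='bk3iza' -> body[0..6], body so far='bk3iza'
Chunk 2: stream[11..12]='1' size=0x1=1, data at stream[14..15]='8' -> body[6..7], body so far='bk3iza8'
Chunk 3: stream[17..18]='2' size=0x2=2, data at stream[20..22]='9a' -> body[7..9], body so far='bk3iza89a'
Chunk 4: stream[24..25]='4' size=0x4=4, data at stream[27..31]='srgp' -> body[9..13], body so far='bk3iza89asrgp'
Chunk 5: stream[33..34]='0' size=0 (terminator). Final body='bk3iza89asrgp' (13 bytes)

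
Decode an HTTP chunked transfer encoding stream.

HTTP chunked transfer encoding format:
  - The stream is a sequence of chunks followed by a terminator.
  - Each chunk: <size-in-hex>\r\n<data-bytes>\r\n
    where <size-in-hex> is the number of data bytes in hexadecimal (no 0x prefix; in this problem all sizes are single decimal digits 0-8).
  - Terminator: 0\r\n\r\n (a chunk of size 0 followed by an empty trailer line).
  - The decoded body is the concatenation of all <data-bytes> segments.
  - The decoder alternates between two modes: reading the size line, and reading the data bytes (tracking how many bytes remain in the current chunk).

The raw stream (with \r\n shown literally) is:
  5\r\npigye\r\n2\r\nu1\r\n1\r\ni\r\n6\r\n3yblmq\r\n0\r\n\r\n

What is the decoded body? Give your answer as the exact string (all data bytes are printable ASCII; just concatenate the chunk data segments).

Chunk 1: stream[0..1]='5' size=0x5=5, data at stream[3..8]='pigye' -> body[0..5], body so far='pigye'
Chunk 2: stream[10..11]='2' size=0x2=2, data at stream[13..15]='u1' -> body[5..7], body so far='pigyeu1'
Chunk 3: stream[17..18]='1' size=0x1=1, data at stream[20..21]='i' -> body[7..8], body so far='pigyeu1i'
Chunk 4: stream[23..24]='6' size=0x6=6, data at stream[26..32]='3yblmq' -> body[8..14], body so far='pigyeu1i3yblmq'
Chunk 5: stream[34..35]='0' size=0 (terminator). Final body='pigyeu1i3yblmq' (14 bytes)

Answer: pigyeu1i3yblmq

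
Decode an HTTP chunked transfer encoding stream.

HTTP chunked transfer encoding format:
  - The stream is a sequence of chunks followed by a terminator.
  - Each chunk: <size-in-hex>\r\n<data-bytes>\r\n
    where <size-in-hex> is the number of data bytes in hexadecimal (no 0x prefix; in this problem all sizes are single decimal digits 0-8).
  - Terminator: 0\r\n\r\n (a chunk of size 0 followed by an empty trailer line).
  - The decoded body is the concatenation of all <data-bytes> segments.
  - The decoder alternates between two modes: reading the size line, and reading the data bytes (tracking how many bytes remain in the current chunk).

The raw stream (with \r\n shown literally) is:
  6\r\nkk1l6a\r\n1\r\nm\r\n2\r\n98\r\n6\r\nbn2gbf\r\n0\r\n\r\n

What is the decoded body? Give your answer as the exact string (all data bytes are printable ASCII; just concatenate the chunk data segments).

Answer: kk1l6am98bn2gbf

Derivation:
Chunk 1: stream[0..1]='6' size=0x6=6, data at stream[3..9]='kk1l6a' -> body[0..6], body so far='kk1l6a'
Chunk 2: stream[11..12]='1' size=0x1=1, data at stream[14..15]='m' -> body[6..7], body so far='kk1l6am'
Chunk 3: stream[17..18]='2' size=0x2=2, data at stream[20..22]='98' -> body[7..9], body so far='kk1l6am98'
Chunk 4: stream[24..25]='6' size=0x6=6, data at stream[27..33]='bn2gbf' -> body[9..15], body so far='kk1l6am98bn2gbf'
Chunk 5: stream[35..36]='0' size=0 (terminator). Final body='kk1l6am98bn2gbf' (15 bytes)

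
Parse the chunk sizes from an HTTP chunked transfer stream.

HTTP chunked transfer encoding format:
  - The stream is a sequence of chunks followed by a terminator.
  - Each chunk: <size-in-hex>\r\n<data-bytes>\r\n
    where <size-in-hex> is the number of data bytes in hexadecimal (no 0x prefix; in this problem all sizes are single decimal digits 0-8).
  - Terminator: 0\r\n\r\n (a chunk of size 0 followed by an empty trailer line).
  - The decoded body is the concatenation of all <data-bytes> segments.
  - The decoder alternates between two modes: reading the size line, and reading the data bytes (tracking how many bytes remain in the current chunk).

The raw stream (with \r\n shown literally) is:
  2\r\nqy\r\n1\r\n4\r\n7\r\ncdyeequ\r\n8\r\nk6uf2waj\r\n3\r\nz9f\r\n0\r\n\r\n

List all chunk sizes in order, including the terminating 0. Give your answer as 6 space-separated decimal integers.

Answer: 2 1 7 8 3 0

Derivation:
Chunk 1: stream[0..1]='2' size=0x2=2, data at stream[3..5]='qy' -> body[0..2], body so far='qy'
Chunk 2: stream[7..8]='1' size=0x1=1, data at stream[10..11]='4' -> body[2..3], body so far='qy4'
Chunk 3: stream[13..14]='7' size=0x7=7, data at stream[16..23]='cdyeequ' -> body[3..10], body so far='qy4cdyeequ'
Chunk 4: stream[25..26]='8' size=0x8=8, data at stream[28..36]='k6uf2waj' -> body[10..18], body so far='qy4cdyeequk6uf2waj'
Chunk 5: stream[38..39]='3' size=0x3=3, data at stream[41..44]='z9f' -> body[18..21], body so far='qy4cdyeequk6uf2wajz9f'
Chunk 6: stream[46..47]='0' size=0 (terminator). Final body='qy4cdyeequk6uf2wajz9f' (21 bytes)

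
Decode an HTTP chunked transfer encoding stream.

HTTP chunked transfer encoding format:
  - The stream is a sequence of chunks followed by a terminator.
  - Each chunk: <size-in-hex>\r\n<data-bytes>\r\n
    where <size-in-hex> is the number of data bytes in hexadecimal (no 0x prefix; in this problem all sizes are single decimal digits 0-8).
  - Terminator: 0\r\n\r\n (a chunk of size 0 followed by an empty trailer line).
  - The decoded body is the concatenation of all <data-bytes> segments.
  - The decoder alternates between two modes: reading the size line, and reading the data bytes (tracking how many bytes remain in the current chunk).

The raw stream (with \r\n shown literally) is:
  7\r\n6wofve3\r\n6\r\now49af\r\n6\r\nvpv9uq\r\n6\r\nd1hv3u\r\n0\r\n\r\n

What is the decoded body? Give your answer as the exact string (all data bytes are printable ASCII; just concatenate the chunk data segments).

Chunk 1: stream[0..1]='7' size=0x7=7, data at stream[3..10]='6wofve3' -> body[0..7], body so far='6wofve3'
Chunk 2: stream[12..13]='6' size=0x6=6, data at stream[15..21]='ow49af' -> body[7..13], body so far='6wofve3ow49af'
Chunk 3: stream[23..24]='6' size=0x6=6, data at stream[26..32]='vpv9uq' -> body[13..19], body so far='6wofve3ow49afvpv9uq'
Chunk 4: stream[34..35]='6' size=0x6=6, data at stream[37..43]='d1hv3u' -> body[19..25], body so far='6wofve3ow49afvpv9uqd1hv3u'
Chunk 5: stream[45..46]='0' size=0 (terminator). Final body='6wofve3ow49afvpv9uqd1hv3u' (25 bytes)

Answer: 6wofve3ow49afvpv9uqd1hv3u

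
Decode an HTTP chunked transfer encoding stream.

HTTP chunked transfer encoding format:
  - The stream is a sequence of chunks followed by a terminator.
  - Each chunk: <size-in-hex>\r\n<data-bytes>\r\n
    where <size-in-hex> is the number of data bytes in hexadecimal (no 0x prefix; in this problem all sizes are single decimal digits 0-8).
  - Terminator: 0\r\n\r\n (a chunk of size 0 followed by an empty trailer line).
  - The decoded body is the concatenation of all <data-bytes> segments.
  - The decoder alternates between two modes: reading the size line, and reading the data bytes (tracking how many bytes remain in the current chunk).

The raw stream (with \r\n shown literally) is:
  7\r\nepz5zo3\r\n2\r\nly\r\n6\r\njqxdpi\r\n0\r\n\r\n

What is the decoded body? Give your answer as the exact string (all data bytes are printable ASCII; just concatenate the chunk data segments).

Chunk 1: stream[0..1]='7' size=0x7=7, data at stream[3..10]='epz5zo3' -> body[0..7], body so far='epz5zo3'
Chunk 2: stream[12..13]='2' size=0x2=2, data at stream[15..17]='ly' -> body[7..9], body so far='epz5zo3ly'
Chunk 3: stream[19..20]='6' size=0x6=6, data at stream[22..28]='jqxdpi' -> body[9..15], body so far='epz5zo3lyjqxdpi'
Chunk 4: stream[30..31]='0' size=0 (terminator). Final body='epz5zo3lyjqxdpi' (15 bytes)

Answer: epz5zo3lyjqxdpi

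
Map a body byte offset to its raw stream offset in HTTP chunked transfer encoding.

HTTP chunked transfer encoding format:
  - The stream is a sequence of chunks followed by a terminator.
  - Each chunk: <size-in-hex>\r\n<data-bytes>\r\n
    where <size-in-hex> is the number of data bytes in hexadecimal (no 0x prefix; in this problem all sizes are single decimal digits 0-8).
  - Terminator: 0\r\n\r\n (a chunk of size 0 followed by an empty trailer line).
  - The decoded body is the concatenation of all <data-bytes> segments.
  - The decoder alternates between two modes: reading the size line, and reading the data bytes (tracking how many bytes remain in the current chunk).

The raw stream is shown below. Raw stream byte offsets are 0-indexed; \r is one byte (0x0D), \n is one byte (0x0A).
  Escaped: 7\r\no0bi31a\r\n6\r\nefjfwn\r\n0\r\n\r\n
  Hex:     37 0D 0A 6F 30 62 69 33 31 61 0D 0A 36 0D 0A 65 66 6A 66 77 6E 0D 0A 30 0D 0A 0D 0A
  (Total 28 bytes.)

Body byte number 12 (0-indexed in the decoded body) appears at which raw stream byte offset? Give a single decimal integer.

Answer: 20

Derivation:
Chunk 1: stream[0..1]='7' size=0x7=7, data at stream[3..10]='o0bi31a' -> body[0..7], body so far='o0bi31a'
Chunk 2: stream[12..13]='6' size=0x6=6, data at stream[15..21]='efjfwn' -> body[7..13], body so far='o0bi31aefjfwn'
Chunk 3: stream[23..24]='0' size=0 (terminator). Final body='o0bi31aefjfwn' (13 bytes)
Body byte 12 at stream offset 20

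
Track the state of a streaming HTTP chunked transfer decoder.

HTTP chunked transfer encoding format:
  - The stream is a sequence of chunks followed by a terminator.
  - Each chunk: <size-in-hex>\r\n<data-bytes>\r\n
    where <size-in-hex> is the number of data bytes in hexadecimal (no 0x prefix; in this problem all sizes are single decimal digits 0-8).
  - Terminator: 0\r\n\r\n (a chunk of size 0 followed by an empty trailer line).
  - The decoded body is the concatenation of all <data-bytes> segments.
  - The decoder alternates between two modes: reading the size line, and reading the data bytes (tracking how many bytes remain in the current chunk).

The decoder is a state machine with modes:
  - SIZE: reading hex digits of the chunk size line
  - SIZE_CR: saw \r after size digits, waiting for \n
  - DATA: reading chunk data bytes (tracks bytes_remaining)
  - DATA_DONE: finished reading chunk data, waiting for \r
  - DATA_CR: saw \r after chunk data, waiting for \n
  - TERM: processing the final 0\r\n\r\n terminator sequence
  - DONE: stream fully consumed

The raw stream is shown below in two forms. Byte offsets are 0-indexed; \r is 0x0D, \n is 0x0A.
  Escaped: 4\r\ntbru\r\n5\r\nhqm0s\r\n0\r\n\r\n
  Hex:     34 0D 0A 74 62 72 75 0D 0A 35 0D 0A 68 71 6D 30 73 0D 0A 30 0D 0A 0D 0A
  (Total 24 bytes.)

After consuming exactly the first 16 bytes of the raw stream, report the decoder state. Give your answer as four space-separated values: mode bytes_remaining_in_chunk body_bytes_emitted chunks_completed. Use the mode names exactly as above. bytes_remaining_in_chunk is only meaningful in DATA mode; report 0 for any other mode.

Answer: DATA 1 8 1

Derivation:
Byte 0 = '4': mode=SIZE remaining=0 emitted=0 chunks_done=0
Byte 1 = 0x0D: mode=SIZE_CR remaining=0 emitted=0 chunks_done=0
Byte 2 = 0x0A: mode=DATA remaining=4 emitted=0 chunks_done=0
Byte 3 = 't': mode=DATA remaining=3 emitted=1 chunks_done=0
Byte 4 = 'b': mode=DATA remaining=2 emitted=2 chunks_done=0
Byte 5 = 'r': mode=DATA remaining=1 emitted=3 chunks_done=0
Byte 6 = 'u': mode=DATA_DONE remaining=0 emitted=4 chunks_done=0
Byte 7 = 0x0D: mode=DATA_CR remaining=0 emitted=4 chunks_done=0
Byte 8 = 0x0A: mode=SIZE remaining=0 emitted=4 chunks_done=1
Byte 9 = '5': mode=SIZE remaining=0 emitted=4 chunks_done=1
Byte 10 = 0x0D: mode=SIZE_CR remaining=0 emitted=4 chunks_done=1
Byte 11 = 0x0A: mode=DATA remaining=5 emitted=4 chunks_done=1
Byte 12 = 'h': mode=DATA remaining=4 emitted=5 chunks_done=1
Byte 13 = 'q': mode=DATA remaining=3 emitted=6 chunks_done=1
Byte 14 = 'm': mode=DATA remaining=2 emitted=7 chunks_done=1
Byte 15 = '0': mode=DATA remaining=1 emitted=8 chunks_done=1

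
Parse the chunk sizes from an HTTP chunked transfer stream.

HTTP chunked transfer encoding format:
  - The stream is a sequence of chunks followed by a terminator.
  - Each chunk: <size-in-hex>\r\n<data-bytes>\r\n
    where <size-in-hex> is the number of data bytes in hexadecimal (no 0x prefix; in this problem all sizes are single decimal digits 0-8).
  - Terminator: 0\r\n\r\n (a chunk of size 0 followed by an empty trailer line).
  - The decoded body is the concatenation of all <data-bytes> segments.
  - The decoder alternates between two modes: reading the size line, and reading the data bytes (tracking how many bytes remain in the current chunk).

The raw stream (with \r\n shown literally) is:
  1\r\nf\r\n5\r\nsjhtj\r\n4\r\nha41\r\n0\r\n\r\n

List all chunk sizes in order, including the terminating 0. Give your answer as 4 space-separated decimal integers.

Answer: 1 5 4 0

Derivation:
Chunk 1: stream[0..1]='1' size=0x1=1, data at stream[3..4]='f' -> body[0..1], body so far='f'
Chunk 2: stream[6..7]='5' size=0x5=5, data at stream[9..14]='sjhtj' -> body[1..6], body so far='fsjhtj'
Chunk 3: stream[16..17]='4' size=0x4=4, data at stream[19..23]='ha41' -> body[6..10], body so far='fsjhtjha41'
Chunk 4: stream[25..26]='0' size=0 (terminator). Final body='fsjhtjha41' (10 bytes)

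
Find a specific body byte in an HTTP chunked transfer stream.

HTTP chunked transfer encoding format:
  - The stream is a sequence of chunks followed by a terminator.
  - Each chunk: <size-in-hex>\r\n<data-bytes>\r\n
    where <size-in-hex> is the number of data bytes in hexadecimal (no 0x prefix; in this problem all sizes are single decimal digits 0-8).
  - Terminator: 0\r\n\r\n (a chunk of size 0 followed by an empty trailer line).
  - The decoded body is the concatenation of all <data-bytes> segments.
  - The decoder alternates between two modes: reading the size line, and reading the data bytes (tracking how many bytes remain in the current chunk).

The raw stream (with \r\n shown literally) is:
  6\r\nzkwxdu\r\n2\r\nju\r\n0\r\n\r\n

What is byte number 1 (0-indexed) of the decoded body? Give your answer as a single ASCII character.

Answer: k

Derivation:
Chunk 1: stream[0..1]='6' size=0x6=6, data at stream[3..9]='zkwxdu' -> body[0..6], body so far='zkwxdu'
Chunk 2: stream[11..12]='2' size=0x2=2, data at stream[14..16]='ju' -> body[6..8], body so far='zkwxduju'
Chunk 3: stream[18..19]='0' size=0 (terminator). Final body='zkwxduju' (8 bytes)
Body byte 1 = 'k'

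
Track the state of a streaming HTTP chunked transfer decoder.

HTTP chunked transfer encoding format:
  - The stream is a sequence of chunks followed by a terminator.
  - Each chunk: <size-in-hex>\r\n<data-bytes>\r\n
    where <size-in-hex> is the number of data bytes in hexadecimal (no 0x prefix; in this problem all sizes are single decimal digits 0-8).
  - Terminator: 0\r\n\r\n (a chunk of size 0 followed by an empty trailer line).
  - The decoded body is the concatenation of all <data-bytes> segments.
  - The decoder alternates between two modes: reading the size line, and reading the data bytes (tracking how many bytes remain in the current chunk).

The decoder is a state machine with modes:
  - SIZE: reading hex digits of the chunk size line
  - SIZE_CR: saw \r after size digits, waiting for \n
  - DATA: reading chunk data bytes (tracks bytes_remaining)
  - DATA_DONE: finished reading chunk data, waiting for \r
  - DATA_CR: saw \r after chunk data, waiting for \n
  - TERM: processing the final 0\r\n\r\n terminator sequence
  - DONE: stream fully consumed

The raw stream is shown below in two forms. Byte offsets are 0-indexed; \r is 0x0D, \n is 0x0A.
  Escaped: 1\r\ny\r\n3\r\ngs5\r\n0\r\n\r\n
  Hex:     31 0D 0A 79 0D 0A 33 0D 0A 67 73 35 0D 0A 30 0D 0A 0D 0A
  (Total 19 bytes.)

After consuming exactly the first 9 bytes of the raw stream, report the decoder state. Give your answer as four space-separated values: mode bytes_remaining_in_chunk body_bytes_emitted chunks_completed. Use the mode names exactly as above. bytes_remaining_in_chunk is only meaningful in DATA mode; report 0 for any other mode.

Byte 0 = '1': mode=SIZE remaining=0 emitted=0 chunks_done=0
Byte 1 = 0x0D: mode=SIZE_CR remaining=0 emitted=0 chunks_done=0
Byte 2 = 0x0A: mode=DATA remaining=1 emitted=0 chunks_done=0
Byte 3 = 'y': mode=DATA_DONE remaining=0 emitted=1 chunks_done=0
Byte 4 = 0x0D: mode=DATA_CR remaining=0 emitted=1 chunks_done=0
Byte 5 = 0x0A: mode=SIZE remaining=0 emitted=1 chunks_done=1
Byte 6 = '3': mode=SIZE remaining=0 emitted=1 chunks_done=1
Byte 7 = 0x0D: mode=SIZE_CR remaining=0 emitted=1 chunks_done=1
Byte 8 = 0x0A: mode=DATA remaining=3 emitted=1 chunks_done=1

Answer: DATA 3 1 1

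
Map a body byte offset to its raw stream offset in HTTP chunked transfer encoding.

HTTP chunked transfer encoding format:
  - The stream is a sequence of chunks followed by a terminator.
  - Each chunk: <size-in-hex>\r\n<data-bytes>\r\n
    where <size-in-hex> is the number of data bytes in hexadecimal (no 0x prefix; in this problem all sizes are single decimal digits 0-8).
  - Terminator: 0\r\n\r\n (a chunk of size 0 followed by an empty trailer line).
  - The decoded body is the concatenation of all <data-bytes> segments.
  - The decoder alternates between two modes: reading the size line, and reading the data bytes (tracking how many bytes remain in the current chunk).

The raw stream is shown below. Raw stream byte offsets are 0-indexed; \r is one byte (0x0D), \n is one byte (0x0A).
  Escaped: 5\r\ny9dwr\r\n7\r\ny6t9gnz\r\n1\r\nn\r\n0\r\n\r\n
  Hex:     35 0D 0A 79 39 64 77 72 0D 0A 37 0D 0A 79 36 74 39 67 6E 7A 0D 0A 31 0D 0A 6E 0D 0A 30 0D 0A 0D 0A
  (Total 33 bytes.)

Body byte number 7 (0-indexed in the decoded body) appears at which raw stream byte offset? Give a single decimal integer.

Chunk 1: stream[0..1]='5' size=0x5=5, data at stream[3..8]='y9dwr' -> body[0..5], body so far='y9dwr'
Chunk 2: stream[10..11]='7' size=0x7=7, data at stream[13..20]='y6t9gnz' -> body[5..12], body so far='y9dwry6t9gnz'
Chunk 3: stream[22..23]='1' size=0x1=1, data at stream[25..26]='n' -> body[12..13], body so far='y9dwry6t9gnzn'
Chunk 4: stream[28..29]='0' size=0 (terminator). Final body='y9dwry6t9gnzn' (13 bytes)
Body byte 7 at stream offset 15

Answer: 15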